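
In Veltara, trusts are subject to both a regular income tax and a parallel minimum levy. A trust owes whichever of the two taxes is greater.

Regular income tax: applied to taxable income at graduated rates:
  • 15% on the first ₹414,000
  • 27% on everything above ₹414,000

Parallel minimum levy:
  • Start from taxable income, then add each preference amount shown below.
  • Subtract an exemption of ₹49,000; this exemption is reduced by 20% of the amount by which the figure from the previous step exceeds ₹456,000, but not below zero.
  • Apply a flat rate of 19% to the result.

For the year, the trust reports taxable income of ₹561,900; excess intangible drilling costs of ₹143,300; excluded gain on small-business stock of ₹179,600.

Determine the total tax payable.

₹168,112

Parallel minimum levy:
  Adjusted income: ₹561,900 + ₹143,300 + ₹179,600 = ₹884,800
  Exemption: 20% × (₹884,800 − ₹456,000) = ₹85,760 ≥ ₹49,000, so the exemption is fully phased out
  Base: ₹884,800 − ₹0 = ₹884,800
  ₹884,800 × 19% = ₹168,112

Regular income tax:
  ₹414,000 × 15% = ₹62,100
  ₹147,900 × 27% = ₹39,933
  → ₹102,033

₹168,112 > ₹102,033, so the parallel minimum levy is the binding amount.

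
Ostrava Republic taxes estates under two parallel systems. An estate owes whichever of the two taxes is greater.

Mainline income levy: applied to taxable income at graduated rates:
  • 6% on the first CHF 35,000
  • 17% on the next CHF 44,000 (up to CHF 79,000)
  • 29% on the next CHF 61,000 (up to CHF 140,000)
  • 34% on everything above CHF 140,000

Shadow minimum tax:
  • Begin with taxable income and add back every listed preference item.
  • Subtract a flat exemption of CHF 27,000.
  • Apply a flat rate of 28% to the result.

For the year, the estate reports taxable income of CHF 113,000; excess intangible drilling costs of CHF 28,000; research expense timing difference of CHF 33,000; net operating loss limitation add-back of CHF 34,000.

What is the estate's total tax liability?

Shadow minimum tax:
  Adjusted income: CHF 113,000 + CHF 28,000 + CHF 33,000 + CHF 34,000 = CHF 208,000
  Less exemption CHF 27,000 → base CHF 181,000
  CHF 181,000 × 28% = CHF 50,680

Mainline income levy:
  CHF 35,000 × 6% = CHF 2,100
  CHF 44,000 × 17% = CHF 7,480
  CHF 34,000 × 29% = CHF 9,860
  → CHF 19,440

CHF 50,680 > CHF 19,440, so the shadow minimum tax is the binding amount.

CHF 50,680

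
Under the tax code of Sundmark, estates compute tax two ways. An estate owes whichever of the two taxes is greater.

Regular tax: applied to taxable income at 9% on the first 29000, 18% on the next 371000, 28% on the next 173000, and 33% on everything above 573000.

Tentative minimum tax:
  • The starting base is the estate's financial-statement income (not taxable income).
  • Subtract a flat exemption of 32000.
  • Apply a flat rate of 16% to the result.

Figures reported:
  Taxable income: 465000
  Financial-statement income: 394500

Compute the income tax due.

Regular tax:
  29000 × 9% = 2610
  371000 × 18% = 66780
  65000 × 28% = 18200
  → 87590

Tentative minimum tax:
  Base (financial-statement income): 394500
  Less exemption 32000 → base 362500
  362500 × 16% = 58000

87590 > 58000, so the regular tax governs.

87590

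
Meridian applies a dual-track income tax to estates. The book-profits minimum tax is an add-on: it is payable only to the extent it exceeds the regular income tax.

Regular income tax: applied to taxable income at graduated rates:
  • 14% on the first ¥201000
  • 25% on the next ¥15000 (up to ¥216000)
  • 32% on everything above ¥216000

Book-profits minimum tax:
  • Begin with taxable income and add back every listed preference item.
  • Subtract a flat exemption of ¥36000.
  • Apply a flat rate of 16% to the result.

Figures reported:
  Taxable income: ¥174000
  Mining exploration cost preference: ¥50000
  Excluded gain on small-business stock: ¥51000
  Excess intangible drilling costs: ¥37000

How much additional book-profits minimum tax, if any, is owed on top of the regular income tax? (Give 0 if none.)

Regular income tax:
  ¥174000 × 14% = ¥24360

Book-profits minimum tax:
  Adjusted income: ¥174000 + ¥50000 + ¥51000 + ¥37000 = ¥312000
  Less exemption ¥36000 → base ¥276000
  ¥276000 × 16% = ¥44160

Excess of book-profits minimum tax over regular income tax: ¥44160 − ¥24360 = ¥19800.

¥19800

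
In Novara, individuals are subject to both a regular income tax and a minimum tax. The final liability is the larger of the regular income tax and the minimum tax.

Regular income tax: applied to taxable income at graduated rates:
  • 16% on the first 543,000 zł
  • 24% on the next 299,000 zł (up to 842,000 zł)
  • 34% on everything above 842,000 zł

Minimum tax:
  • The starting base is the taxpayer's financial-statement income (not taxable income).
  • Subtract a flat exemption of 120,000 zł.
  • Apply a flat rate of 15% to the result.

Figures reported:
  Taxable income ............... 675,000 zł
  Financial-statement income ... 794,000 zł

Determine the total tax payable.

118,560 zł

Minimum tax:
  Base (financial-statement income): 794,000 zł
  Less exemption 120,000 zł → base 674,000 zł
  674,000 zł × 15% = 101,100 zł

Regular income tax:
  543,000 zł × 16% = 86,880 zł
  132,000 zł × 24% = 31,680 zł
  → 118,560 zł

118,560 zł > 101,100 zł, so the regular income tax governs.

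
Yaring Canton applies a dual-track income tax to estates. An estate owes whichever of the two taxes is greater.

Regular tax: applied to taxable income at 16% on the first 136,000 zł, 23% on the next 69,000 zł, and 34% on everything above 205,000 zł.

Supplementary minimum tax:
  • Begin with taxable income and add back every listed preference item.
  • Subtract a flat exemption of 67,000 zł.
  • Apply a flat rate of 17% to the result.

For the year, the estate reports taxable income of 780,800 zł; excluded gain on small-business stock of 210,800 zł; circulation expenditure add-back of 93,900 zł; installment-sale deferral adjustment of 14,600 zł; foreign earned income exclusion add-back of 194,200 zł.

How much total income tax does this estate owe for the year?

Supplementary minimum tax:
  Adjusted income: 780,800 zł + 210,800 zł + 93,900 zł + 14,600 zł + 194,200 zł = 1,294,300 zł
  Less exemption 67,000 zł → base 1,227,300 zł
  1,227,300 zł × 17% = 208,641 zł

Regular tax:
  136,000 zł × 16% = 21,760 zł
  69,000 zł × 23% = 15,870 zł
  575,800 zł × 34% = 195,772 zł
  → 233,402 zł

233,402 zł > 208,641 zł, so the regular tax governs.

233,402 zł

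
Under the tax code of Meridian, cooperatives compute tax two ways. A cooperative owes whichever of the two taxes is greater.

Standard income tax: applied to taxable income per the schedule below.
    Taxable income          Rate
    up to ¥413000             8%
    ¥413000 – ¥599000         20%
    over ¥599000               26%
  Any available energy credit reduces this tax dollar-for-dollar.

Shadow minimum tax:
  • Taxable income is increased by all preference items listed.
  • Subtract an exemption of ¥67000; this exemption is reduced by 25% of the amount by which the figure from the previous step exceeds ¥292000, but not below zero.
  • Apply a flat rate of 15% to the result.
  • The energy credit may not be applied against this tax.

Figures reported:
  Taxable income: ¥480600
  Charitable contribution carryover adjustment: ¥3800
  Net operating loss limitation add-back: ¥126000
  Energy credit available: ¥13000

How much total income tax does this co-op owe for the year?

Standard income tax:
  ¥413000 × 8% = ¥33040
  ¥67600 × 20% = ¥13520
  → ¥46560
  Less energy credit ¥13000 → ¥33560

Shadow minimum tax:
  Adjusted income: ¥480600 + ¥3800 + ¥126000 = ¥610400
  Exemption: 25% × (¥610400 − ¥292000) = ¥79600 ≥ ¥67000, so the exemption is fully phased out
  Base: ¥610400 − ¥0 = ¥610400
  ¥610400 × 15% = ¥91560

¥91560 > ¥33560, so the shadow minimum tax is the binding amount.

¥91560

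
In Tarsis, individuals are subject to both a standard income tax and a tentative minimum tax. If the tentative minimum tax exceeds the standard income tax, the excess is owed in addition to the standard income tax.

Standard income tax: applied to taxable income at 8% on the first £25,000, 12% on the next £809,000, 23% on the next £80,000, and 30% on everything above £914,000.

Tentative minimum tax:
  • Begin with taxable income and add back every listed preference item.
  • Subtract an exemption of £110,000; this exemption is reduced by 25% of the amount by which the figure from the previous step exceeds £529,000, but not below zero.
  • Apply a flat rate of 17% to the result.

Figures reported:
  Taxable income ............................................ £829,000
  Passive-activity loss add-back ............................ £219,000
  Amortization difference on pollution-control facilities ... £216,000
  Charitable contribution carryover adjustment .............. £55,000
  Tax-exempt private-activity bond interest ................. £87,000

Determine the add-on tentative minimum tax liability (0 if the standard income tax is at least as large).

£140,540

Tentative minimum tax:
  Adjusted income: £829,000 + £219,000 + £216,000 + £55,000 + £87,000 = £1,406,000
  Exemption: 25% × (£1,406,000 − £529,000) = £219,250 ≥ £110,000, so the exemption is fully phased out
  Base: £1,406,000 − £0 = £1,406,000
  £1,406,000 × 17% = £239,020

Standard income tax:
  £25,000 × 8% = £2,000
  £804,000 × 12% = £96,480
  → £98,480

Excess of tentative minimum tax over standard income tax: £239,020 − £98,480 = £140,540.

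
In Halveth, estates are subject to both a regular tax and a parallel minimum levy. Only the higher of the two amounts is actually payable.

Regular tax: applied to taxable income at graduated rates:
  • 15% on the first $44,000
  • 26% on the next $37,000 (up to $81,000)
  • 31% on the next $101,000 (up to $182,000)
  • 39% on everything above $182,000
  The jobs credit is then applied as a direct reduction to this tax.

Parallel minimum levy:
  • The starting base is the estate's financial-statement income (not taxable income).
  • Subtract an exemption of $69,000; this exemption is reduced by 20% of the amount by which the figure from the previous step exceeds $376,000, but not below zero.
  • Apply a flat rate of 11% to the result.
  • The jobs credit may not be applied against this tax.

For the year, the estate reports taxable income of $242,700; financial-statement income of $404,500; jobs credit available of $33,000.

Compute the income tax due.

Regular tax:
  $44,000 × 15% = $6,600
  $37,000 × 26% = $9,620
  $101,000 × 31% = $31,310
  $60,700 × 39% = $23,673
  → $71,203
  Less jobs credit $33,000 → $38,203

Parallel minimum levy:
  Base (financial-statement income): $404,500
  Exemption: $69,000 − 20% × ($404,500 − $376,000) = $69,000 − $5,700 = $63,300
  Base: $404,500 − $63,300 = $341,200
  $341,200 × 11% = $37,532

$38,203 > $37,532, so the regular tax governs.

$38,203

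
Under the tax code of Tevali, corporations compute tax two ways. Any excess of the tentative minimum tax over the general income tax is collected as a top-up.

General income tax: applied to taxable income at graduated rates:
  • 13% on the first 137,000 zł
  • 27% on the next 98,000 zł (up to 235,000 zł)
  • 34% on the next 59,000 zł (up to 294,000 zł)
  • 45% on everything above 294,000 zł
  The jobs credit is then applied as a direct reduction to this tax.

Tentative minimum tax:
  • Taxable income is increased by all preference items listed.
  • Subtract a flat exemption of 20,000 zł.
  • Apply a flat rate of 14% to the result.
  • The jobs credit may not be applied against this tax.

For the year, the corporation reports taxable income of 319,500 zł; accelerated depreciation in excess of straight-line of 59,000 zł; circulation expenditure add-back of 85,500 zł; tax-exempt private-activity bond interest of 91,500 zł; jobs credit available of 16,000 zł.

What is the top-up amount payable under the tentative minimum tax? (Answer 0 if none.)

15,165 zł

General income tax:
  137,000 zł × 13% = 17,810 zł
  98,000 zł × 27% = 26,460 zł
  59,000 zł × 34% = 20,060 zł
  25,500 zł × 45% = 11,475 zł
  → 75,805 zł
  Less jobs credit 16,000 zł → 59,805 zł

Tentative minimum tax:
  Adjusted income: 319,500 zł + 59,000 zł + 85,500 zł + 91,500 zł = 555,500 zł
  Less exemption 20,000 zł → base 535,500 zł
  535,500 zł × 14% = 74,970 zł

Excess of tentative minimum tax over general income tax: 74,970 zł − 59,805 zł = 15,165 zł.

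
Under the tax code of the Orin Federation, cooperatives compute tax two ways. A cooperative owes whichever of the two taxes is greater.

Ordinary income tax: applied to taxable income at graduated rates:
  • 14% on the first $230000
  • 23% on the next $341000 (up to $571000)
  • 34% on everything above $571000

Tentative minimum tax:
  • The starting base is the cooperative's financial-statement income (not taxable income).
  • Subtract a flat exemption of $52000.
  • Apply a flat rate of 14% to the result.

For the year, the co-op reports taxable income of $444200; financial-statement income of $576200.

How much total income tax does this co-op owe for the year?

$81466

Tentative minimum tax:
  Base (financial-statement income): $576200
  Less exemption $52000 → base $524200
  $524200 × 14% = $73388

Ordinary income tax:
  $230000 × 14% = $32200
  $214200 × 23% = $49266
  → $81466

$81466 > $73388, so the ordinary income tax governs.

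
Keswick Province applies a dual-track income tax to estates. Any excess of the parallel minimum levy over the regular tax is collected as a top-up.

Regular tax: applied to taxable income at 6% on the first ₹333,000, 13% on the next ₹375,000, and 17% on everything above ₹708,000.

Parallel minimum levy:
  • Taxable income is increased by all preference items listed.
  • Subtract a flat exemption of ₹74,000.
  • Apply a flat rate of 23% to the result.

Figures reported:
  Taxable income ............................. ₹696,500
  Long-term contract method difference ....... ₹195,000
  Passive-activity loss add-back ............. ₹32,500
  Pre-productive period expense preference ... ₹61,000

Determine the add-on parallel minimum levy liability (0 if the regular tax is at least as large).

₹142,295

Parallel minimum levy:
  Adjusted income: ₹696,500 + ₹195,000 + ₹32,500 + ₹61,000 = ₹985,000
  Less exemption ₹74,000 → base ₹911,000
  ₹911,000 × 23% = ₹209,530

Regular tax:
  ₹333,000 × 6% = ₹19,980
  ₹363,500 × 13% = ₹47,255
  → ₹67,235

Excess of parallel minimum levy over regular tax: ₹209,530 − ₹67,235 = ₹142,295.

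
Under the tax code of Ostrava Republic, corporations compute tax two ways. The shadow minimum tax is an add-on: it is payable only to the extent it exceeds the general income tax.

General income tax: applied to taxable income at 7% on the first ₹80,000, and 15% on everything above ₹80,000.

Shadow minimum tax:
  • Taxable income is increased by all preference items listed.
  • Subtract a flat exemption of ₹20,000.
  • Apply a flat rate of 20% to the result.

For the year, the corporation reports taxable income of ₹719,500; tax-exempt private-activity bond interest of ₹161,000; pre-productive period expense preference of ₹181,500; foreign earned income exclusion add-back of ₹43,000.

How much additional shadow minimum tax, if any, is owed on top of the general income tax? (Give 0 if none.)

General income tax:
  ₹80,000 × 7% = ₹5,600
  ₹639,500 × 15% = ₹95,925
  → ₹101,525

Shadow minimum tax:
  Adjusted income: ₹719,500 + ₹161,000 + ₹181,500 + ₹43,000 = ₹1,105,000
  Less exemption ₹20,000 → base ₹1,085,000
  ₹1,085,000 × 20% = ₹217,000

Excess of shadow minimum tax over general income tax: ₹217,000 − ₹101,525 = ₹115,475.

₹115,475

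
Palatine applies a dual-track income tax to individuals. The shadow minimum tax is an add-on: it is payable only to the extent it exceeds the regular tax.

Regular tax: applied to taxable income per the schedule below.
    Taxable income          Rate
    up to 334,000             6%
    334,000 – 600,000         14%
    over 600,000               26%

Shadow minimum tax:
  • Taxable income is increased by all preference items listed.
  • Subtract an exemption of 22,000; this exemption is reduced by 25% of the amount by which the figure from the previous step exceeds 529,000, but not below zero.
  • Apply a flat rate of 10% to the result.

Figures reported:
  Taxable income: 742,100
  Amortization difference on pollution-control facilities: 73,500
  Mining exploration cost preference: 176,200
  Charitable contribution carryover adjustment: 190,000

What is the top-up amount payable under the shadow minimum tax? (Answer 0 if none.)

23,954

Shadow minimum tax:
  Adjusted income: 742,100 + 73,500 + 176,200 + 190,000 = 1,181,800
  Exemption: 25% × (1,181,800 − 529,000) = 163,200 ≥ 22,000, so the exemption is fully phased out
  Base: 1,181,800 − 0 = 1,181,800
  1,181,800 × 10% = 118,180

Regular tax:
  334,000 × 6% = 20,040
  266,000 × 14% = 37,240
  142,100 × 26% = 36,946
  → 94,226

Excess of shadow minimum tax over regular tax: 118,180 − 94,226 = 23,954.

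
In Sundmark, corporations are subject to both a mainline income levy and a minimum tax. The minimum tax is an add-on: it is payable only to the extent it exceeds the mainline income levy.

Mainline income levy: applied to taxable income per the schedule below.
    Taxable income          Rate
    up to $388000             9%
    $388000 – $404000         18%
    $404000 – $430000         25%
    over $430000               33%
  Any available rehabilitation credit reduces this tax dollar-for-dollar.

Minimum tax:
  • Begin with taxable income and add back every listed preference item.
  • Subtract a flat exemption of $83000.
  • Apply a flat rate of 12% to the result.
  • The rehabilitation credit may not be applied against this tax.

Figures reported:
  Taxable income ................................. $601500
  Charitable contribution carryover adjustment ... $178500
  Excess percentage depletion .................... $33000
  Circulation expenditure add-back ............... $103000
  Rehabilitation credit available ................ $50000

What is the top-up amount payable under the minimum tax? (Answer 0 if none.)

$49065

Minimum tax:
  Adjusted income: $601500 + $178500 + $33000 + $103000 = $916000
  Less exemption $83000 → base $833000
  $833000 × 12% = $99960

Mainline income levy:
  $388000 × 9% = $34920
  $16000 × 18% = $2880
  $26000 × 25% = $6500
  $171500 × 33% = $56595
  → $100895
  Less rehabilitation credit $50000 → $50895

Excess of minimum tax over mainline income levy: $99960 − $50895 = $49065.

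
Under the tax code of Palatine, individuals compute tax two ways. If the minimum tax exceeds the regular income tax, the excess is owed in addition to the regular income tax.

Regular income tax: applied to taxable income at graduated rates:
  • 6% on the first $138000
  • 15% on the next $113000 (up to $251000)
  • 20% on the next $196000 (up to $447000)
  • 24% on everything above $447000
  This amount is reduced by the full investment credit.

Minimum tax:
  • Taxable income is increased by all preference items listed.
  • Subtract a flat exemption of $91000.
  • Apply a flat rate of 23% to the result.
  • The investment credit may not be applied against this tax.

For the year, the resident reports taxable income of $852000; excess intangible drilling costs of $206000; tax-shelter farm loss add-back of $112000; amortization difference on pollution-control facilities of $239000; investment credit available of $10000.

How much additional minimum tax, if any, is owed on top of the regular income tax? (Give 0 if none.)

$151510

Regular income tax:
  $138000 × 6% = $8280
  $113000 × 15% = $16950
  $196000 × 20% = $39200
  $405000 × 24% = $97200
  → $161630
  Less investment credit $10000 → $151630

Minimum tax:
  Adjusted income: $852000 + $206000 + $112000 + $239000 = $1409000
  Less exemption $91000 → base $1318000
  $1318000 × 23% = $303140

Excess of minimum tax over regular income tax: $303140 − $151630 = $151510.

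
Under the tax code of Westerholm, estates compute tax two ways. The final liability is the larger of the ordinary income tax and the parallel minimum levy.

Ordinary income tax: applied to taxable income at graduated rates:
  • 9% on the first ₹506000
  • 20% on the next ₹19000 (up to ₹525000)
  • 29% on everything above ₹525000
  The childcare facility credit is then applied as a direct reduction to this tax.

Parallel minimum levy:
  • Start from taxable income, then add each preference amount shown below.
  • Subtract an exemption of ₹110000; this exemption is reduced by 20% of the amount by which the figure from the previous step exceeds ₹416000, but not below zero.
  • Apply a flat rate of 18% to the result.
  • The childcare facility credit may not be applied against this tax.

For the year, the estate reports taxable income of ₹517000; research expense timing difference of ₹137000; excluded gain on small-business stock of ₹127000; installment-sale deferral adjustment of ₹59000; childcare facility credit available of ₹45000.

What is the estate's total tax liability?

Ordinary income tax:
  ₹506000 × 9% = ₹45540
  ₹11000 × 20% = ₹2200
  → ₹47740
  Less childcare facility credit ₹45000 → ₹2740

Parallel minimum levy:
  Adjusted income: ₹517000 + ₹137000 + ₹127000 + ₹59000 = ₹840000
  Exemption: ₹110000 − 20% × (₹840000 − ₹416000) = ₹110000 − ₹84800 = ₹25200
  Base: ₹840000 − ₹25200 = ₹814800
  ₹814800 × 18% = ₹146664

₹146664 > ₹2740, so the parallel minimum levy is the binding amount.

₹146664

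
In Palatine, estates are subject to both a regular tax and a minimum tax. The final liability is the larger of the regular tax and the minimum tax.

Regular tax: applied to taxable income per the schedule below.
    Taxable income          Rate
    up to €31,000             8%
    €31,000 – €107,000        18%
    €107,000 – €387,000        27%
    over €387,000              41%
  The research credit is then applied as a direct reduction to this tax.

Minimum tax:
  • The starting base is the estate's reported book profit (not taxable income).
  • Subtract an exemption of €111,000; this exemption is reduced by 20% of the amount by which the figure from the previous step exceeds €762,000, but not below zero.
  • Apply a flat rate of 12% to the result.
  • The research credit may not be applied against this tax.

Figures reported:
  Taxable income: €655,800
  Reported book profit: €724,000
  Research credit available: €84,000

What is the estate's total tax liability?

€117,968

Minimum tax:
  Base (reported book profit): €724,000
  Exemption: €724,000 ≤ €762,000, so full €111,000 applies
  Base: €724,000 − €111,000 = €613,000
  €613,000 × 12% = €73,560

Regular tax:
  €31,000 × 8% = €2,480
  €76,000 × 18% = €13,680
  €280,000 × 27% = €75,600
  €268,800 × 41% = €110,208
  → €201,968
  Less research credit €84,000 → €117,968

€117,968 > €73,560, so the regular tax governs.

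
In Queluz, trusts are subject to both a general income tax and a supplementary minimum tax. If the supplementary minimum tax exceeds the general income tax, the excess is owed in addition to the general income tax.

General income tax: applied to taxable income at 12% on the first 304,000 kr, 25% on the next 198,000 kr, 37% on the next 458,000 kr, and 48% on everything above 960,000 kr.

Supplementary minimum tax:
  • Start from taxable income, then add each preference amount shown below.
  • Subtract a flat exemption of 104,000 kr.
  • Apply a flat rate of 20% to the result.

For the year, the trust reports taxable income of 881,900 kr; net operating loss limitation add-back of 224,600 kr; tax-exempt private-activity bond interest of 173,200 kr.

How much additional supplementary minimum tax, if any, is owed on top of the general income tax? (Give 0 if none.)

8,597 kr

General income tax:
  304,000 kr × 12% = 36,480 kr
  198,000 kr × 25% = 49,500 kr
  379,900 kr × 37% = 140,563 kr
  → 226,543 kr

Supplementary minimum tax:
  Adjusted income: 881,900 kr + 224,600 kr + 173,200 kr = 1,279,700 kr
  Less exemption 104,000 kr → base 1,175,700 kr
  1,175,700 kr × 20% = 235,140 kr

Excess of supplementary minimum tax over general income tax: 235,140 kr − 226,543 kr = 8,597 kr.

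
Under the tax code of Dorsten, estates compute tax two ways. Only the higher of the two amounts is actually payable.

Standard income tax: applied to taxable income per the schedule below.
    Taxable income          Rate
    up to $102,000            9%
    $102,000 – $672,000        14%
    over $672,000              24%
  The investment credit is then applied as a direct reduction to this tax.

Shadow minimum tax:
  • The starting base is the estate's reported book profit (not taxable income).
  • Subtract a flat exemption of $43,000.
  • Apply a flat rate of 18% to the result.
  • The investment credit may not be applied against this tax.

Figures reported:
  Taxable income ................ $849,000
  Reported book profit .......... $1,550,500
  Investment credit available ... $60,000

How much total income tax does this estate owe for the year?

Standard income tax:
  $102,000 × 9% = $9,180
  $570,000 × 14% = $79,800
  $177,000 × 24% = $42,480
  → $131,460
  Less investment credit $60,000 → $71,460

Shadow minimum tax:
  Base (reported book profit): $1,550,500
  Less exemption $43,000 → base $1,507,500
  $1,507,500 × 18% = $271,350

$271,350 > $71,460, so the shadow minimum tax is the binding amount.

$271,350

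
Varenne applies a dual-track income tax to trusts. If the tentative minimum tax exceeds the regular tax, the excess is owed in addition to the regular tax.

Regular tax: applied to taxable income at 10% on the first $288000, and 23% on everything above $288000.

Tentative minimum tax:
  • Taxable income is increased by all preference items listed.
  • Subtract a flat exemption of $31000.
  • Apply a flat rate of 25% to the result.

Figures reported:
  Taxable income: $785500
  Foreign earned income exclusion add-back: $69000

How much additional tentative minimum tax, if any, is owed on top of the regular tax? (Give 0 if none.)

Regular tax:
  $288000 × 10% = $28800
  $497500 × 23% = $114425
  → $143225

Tentative minimum tax:
  Adjusted income: $785500 + $69000 = $854500
  Less exemption $31000 → base $823500
  $823500 × 25% = $205875

Excess of tentative minimum tax over regular tax: $205875 − $143225 = $62650.

$62650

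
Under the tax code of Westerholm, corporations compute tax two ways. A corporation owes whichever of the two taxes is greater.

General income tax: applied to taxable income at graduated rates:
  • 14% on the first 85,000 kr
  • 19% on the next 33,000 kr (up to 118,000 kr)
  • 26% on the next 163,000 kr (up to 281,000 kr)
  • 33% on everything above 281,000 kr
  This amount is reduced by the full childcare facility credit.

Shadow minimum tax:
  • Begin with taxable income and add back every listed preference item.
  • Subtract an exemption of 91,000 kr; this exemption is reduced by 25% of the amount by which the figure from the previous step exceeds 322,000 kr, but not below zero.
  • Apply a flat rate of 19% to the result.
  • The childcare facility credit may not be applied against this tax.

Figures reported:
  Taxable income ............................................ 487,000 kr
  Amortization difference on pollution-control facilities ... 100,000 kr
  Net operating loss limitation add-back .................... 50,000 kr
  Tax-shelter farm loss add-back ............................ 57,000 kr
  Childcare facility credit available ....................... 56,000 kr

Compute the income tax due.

131,860 kr

General income tax:
  85,000 kr × 14% = 11,900 kr
  33,000 kr × 19% = 6,270 kr
  163,000 kr × 26% = 42,380 kr
  206,000 kr × 33% = 67,980 kr
  → 128,530 kr
  Less childcare facility credit 56,000 kr → 72,530 kr

Shadow minimum tax:
  Adjusted income: 487,000 kr + 100,000 kr + 50,000 kr + 57,000 kr = 694,000 kr
  Exemption: 25% × (694,000 kr − 322,000 kr) = 93,000 kr ≥ 91,000 kr, so the exemption is fully phased out
  Base: 694,000 kr − 0 kr = 694,000 kr
  694,000 kr × 19% = 131,860 kr

131,860 kr > 72,530 kr, so the shadow minimum tax is the binding amount.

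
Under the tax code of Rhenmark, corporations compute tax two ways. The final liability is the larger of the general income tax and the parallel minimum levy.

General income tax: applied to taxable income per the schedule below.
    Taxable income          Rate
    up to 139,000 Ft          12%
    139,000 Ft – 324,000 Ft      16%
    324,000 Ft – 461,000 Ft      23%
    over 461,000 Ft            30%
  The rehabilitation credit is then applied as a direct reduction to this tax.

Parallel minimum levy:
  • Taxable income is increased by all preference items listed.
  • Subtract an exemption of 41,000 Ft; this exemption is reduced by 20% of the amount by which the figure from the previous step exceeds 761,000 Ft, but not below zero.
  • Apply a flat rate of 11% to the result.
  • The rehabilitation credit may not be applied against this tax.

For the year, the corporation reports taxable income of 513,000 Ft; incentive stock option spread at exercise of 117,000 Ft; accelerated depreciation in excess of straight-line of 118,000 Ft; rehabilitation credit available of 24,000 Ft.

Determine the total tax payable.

General income tax:
  139,000 Ft × 12% = 16,680 Ft
  185,000 Ft × 16% = 29,600 Ft
  137,000 Ft × 23% = 31,510 Ft
  52,000 Ft × 30% = 15,600 Ft
  → 93,390 Ft
  Less rehabilitation credit 24,000 Ft → 69,390 Ft

Parallel minimum levy:
  Adjusted income: 513,000 Ft + 117,000 Ft + 118,000 Ft = 748,000 Ft
  Exemption: 748,000 Ft ≤ 761,000 Ft, so full 41,000 Ft applies
  Base: 748,000 Ft − 41,000 Ft = 707,000 Ft
  707,000 Ft × 11% = 77,770 Ft

77,770 Ft > 69,390 Ft, so the parallel minimum levy is the binding amount.

77,770 Ft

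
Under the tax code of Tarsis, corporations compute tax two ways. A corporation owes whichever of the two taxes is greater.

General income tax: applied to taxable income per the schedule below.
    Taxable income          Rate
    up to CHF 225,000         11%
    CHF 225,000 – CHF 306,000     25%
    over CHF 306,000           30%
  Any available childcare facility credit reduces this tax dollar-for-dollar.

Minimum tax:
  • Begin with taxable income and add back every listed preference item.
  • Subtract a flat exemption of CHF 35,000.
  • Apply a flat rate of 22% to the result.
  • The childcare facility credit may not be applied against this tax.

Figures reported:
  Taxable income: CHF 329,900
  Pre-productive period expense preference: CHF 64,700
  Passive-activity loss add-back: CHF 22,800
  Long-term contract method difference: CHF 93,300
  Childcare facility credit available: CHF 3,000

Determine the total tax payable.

General income tax:
  CHF 225,000 × 11% = CHF 24,750
  CHF 81,000 × 25% = CHF 20,250
  CHF 23,900 × 30% = CHF 7,170
  → CHF 52,170
  Less childcare facility credit CHF 3,000 → CHF 49,170

Minimum tax:
  Adjusted income: CHF 329,900 + CHF 64,700 + CHF 22,800 + CHF 93,300 = CHF 510,700
  Less exemption CHF 35,000 → base CHF 475,700
  CHF 475,700 × 22% = CHF 104,654

CHF 104,654 > CHF 49,170, so the minimum tax is the binding amount.

CHF 104,654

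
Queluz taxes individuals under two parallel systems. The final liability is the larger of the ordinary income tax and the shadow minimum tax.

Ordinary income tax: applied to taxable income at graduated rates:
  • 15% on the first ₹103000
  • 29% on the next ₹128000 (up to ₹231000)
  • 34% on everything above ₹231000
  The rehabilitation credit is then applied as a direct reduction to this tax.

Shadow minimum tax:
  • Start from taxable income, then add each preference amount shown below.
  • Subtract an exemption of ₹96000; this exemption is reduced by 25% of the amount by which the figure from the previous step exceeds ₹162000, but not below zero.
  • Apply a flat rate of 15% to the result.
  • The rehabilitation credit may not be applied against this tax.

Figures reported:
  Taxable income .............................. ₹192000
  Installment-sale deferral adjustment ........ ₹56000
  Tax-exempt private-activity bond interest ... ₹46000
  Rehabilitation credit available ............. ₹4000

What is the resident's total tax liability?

Shadow minimum tax:
  Adjusted income: ₹192000 + ₹56000 + ₹46000 = ₹294000
  Exemption: ₹96000 − 25% × (₹294000 − ₹162000) = ₹96000 − ₹33000 = ₹63000
  Base: ₹294000 − ₹63000 = ₹231000
  ₹231000 × 15% = ₹34650

Ordinary income tax:
  ₹103000 × 15% = ₹15450
  ₹89000 × 29% = ₹25810
  → ₹41260
  Less rehabilitation credit ₹4000 → ₹37260

₹37260 > ₹34650, so the ordinary income tax governs.

₹37260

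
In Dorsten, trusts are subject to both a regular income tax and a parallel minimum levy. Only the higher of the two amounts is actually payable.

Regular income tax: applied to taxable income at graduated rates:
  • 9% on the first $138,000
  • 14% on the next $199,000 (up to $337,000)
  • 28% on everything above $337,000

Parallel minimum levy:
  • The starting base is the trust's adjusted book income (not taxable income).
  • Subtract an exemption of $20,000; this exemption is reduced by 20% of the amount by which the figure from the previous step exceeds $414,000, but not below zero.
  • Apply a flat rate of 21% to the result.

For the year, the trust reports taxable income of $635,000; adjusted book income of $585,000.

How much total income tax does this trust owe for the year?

Parallel minimum levy:
  Base (adjusted book income): $585,000
  Exemption: 20% × ($585,000 − $414,000) = $34,200 ≥ $20,000, so the exemption is fully phased out
  Base: $585,000 − $0 = $585,000
  $585,000 × 21% = $122,850

Regular income tax:
  $138,000 × 9% = $12,420
  $199,000 × 14% = $27,860
  $298,000 × 28% = $83,440
  → $123,720

$123,720 > $122,850, so the regular income tax governs.

$123,720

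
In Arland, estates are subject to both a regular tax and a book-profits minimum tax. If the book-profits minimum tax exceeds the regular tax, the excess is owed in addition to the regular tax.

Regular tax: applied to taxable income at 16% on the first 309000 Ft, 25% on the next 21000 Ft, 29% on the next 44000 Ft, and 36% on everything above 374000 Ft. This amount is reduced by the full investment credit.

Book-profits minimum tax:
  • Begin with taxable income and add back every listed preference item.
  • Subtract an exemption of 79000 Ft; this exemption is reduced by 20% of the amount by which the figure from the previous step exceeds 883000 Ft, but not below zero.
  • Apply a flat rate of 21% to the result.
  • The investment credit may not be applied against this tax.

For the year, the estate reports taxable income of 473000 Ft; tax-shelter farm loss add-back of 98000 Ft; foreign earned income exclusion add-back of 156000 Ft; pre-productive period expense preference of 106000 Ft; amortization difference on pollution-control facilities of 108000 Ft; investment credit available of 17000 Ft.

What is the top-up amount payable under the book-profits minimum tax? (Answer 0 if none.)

Regular tax:
  309000 Ft × 16% = 49440 Ft
  21000 Ft × 25% = 5250 Ft
  44000 Ft × 29% = 12760 Ft
  99000 Ft × 36% = 35640 Ft
  → 103090 Ft
  Less investment credit 17000 Ft → 86090 Ft

Book-profits minimum tax:
  Adjusted income: 473000 Ft + 98000 Ft + 156000 Ft + 106000 Ft + 108000 Ft = 941000 Ft
  Exemption: 79000 Ft − 20% × (941000 Ft − 883000 Ft) = 79000 Ft − 11600 Ft = 67400 Ft
  Base: 941000 Ft − 67400 Ft = 873600 Ft
  873600 Ft × 21% = 183456 Ft

Excess of book-profits minimum tax over regular tax: 183456 Ft − 86090 Ft = 97366 Ft.

97366 Ft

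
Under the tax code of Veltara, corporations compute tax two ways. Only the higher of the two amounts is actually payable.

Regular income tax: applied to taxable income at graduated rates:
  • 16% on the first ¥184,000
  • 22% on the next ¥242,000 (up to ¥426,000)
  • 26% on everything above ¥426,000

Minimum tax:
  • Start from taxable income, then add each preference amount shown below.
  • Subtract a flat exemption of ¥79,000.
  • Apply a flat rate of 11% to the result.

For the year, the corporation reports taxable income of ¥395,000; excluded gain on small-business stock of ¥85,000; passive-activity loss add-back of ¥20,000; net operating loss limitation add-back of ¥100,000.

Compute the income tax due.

Minimum tax:
  Adjusted income: ¥395,000 + ¥85,000 + ¥20,000 + ¥100,000 = ¥600,000
  Less exemption ¥79,000 → base ¥521,000
  ¥521,000 × 11% = ¥57,310

Regular income tax:
  ¥184,000 × 16% = ¥29,440
  ¥211,000 × 22% = ¥46,420
  → ¥75,860

¥75,860 > ¥57,310, so the regular income tax governs.

¥75,860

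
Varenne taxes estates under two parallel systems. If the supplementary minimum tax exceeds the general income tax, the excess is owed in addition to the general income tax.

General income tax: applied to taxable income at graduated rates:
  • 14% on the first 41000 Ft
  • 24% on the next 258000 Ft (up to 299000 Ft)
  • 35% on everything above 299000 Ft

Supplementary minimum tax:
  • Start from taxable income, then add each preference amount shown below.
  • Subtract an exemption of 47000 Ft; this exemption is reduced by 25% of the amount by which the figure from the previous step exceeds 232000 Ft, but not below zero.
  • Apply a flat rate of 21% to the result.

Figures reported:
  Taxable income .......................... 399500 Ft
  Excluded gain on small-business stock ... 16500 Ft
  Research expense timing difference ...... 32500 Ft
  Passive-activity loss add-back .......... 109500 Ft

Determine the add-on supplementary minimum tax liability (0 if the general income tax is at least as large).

14345 Ft

General income tax:
  41000 Ft × 14% = 5740 Ft
  258000 Ft × 24% = 61920 Ft
  100500 Ft × 35% = 35175 Ft
  → 102835 Ft

Supplementary minimum tax:
  Adjusted income: 399500 Ft + 16500 Ft + 32500 Ft + 109500 Ft = 558000 Ft
  Exemption: 25% × (558000 Ft − 232000 Ft) = 81500 Ft ≥ 47000 Ft, so the exemption is fully phased out
  Base: 558000 Ft − 0 Ft = 558000 Ft
  558000 Ft × 21% = 117180 Ft

Excess of supplementary minimum tax over general income tax: 117180 Ft − 102835 Ft = 14345 Ft.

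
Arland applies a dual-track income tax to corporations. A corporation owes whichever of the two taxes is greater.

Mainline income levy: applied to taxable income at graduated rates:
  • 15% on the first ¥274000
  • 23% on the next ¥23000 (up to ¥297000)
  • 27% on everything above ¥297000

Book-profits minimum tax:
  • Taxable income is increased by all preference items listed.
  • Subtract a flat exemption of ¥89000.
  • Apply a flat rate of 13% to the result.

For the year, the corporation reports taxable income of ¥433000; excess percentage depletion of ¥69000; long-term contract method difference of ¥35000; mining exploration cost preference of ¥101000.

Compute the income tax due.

¥83110

Mainline income levy:
  ¥274000 × 15% = ¥41100
  ¥23000 × 23% = ¥5290
  ¥136000 × 27% = ¥36720
  → ¥83110

Book-profits minimum tax:
  Adjusted income: ¥433000 + ¥69000 + ¥35000 + ¥101000 = ¥638000
  Less exemption ¥89000 → base ¥549000
  ¥549000 × 13% = ¥71370

¥83110 > ¥71370, so the mainline income levy governs.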